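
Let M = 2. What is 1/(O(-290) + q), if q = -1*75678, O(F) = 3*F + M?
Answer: -1/76546 ≈ -1.3064e-5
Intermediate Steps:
O(F) = 2 + 3*F (O(F) = 3*F + 2 = 2 + 3*F)
q = -75678
1/(O(-290) + q) = 1/((2 + 3*(-290)) - 75678) = 1/((2 - 870) - 75678) = 1/(-868 - 75678) = 1/(-76546) = -1/76546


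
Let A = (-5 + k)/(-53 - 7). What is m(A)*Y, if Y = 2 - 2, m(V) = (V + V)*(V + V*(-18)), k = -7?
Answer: 0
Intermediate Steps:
A = ⅕ (A = (-5 - 7)/(-53 - 7) = -12/(-60) = -12*(-1/60) = ⅕ ≈ 0.20000)
m(V) = -34*V² (m(V) = (2*V)*(V - 18*V) = (2*V)*(-17*V) = -34*V²)
Y = 0
m(A)*Y = -34*(⅕)²*0 = -34*1/25*0 = -34/25*0 = 0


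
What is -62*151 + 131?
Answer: -9231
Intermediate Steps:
-62*151 + 131 = -9362 + 131 = -9231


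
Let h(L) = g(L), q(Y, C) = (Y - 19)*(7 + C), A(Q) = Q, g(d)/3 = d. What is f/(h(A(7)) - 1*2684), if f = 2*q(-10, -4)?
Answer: 174/2663 ≈ 0.065340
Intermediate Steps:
g(d) = 3*d
q(Y, C) = (-19 + Y)*(7 + C)
h(L) = 3*L
f = -174 (f = 2*(-133 - 19*(-4) + 7*(-10) - 4*(-10)) = 2*(-133 + 76 - 70 + 40) = 2*(-87) = -174)
f/(h(A(7)) - 1*2684) = -174/(3*7 - 1*2684) = -174/(21 - 2684) = -174/(-2663) = -174*(-1/2663) = 174/2663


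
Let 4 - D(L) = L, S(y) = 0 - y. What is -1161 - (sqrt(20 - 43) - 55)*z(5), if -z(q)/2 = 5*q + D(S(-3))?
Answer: -4021 + 52*I*sqrt(23) ≈ -4021.0 + 249.38*I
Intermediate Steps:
S(y) = -y
D(L) = 4 - L
z(q) = -2 - 10*q (z(q) = -2*(5*q + (4 - (-1)*(-3))) = -2*(5*q + (4 - 1*3)) = -2*(5*q + (4 - 3)) = -2*(5*q + 1) = -2*(1 + 5*q) = -2 - 10*q)
-1161 - (sqrt(20 - 43) - 55)*z(5) = -1161 - (sqrt(20 - 43) - 55)*(-2 - 10*5) = -1161 - (sqrt(-23) - 55)*(-2 - 50) = -1161 - (I*sqrt(23) - 55)*(-52) = -1161 - (-55 + I*sqrt(23))*(-52) = -1161 - (2860 - 52*I*sqrt(23)) = -1161 + (-2860 + 52*I*sqrt(23)) = -4021 + 52*I*sqrt(23)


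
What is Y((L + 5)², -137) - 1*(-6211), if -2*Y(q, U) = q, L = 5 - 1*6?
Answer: 6203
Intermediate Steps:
L = -1 (L = 5 - 6 = -1)
Y(q, U) = -q/2
Y((L + 5)², -137) - 1*(-6211) = -(-1 + 5)²/2 - 1*(-6211) = -½*4² + 6211 = -½*16 + 6211 = -8 + 6211 = 6203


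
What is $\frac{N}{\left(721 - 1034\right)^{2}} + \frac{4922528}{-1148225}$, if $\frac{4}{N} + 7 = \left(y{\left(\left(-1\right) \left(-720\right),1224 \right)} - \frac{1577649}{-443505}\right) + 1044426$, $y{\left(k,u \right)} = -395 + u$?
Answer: $- \frac{5732335580619076852932}{1337120077756045558775} \approx -4.2871$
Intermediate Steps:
$N = \frac{591340}{154524763963}$ ($N = \frac{4}{-7 + \left(\left(\left(-395 + 1224\right) - \frac{1577649}{-443505}\right) + 1044426\right)} = \frac{4}{-7 + \left(\left(829 - - \frac{525883}{147835}\right) + 1044426\right)} = \frac{4}{-7 + \left(\left(829 + \frac{525883}{147835}\right) + 1044426\right)} = \frac{4}{-7 + \left(\frac{123081098}{147835} + 1044426\right)} = \frac{4}{-7 + \frac{154525798808}{147835}} = \frac{4}{\frac{154524763963}{147835}} = 4 \cdot \frac{147835}{154524763963} = \frac{591340}{154524763963} \approx 3.8268 \cdot 10^{-6}$)
$\frac{N}{\left(721 - 1034\right)^{2}} + \frac{4922528}{-1148225} = \frac{591340}{154524763963 \left(721 - 1034\right)^{2}} + \frac{4922528}{-1148225} = \frac{591340}{154524763963 \left(-313\right)^{2}} + 4922528 \left(- \frac{1}{1148225}\right) = \frac{591340}{154524763963 \cdot 97969} - \frac{378656}{88325} = \frac{591340}{154524763963} \cdot \frac{1}{97969} - \frac{378656}{88325} = \frac{591340}{15138636600691147} - \frac{378656}{88325} = - \frac{5732335580619076852932}{1337120077756045558775}$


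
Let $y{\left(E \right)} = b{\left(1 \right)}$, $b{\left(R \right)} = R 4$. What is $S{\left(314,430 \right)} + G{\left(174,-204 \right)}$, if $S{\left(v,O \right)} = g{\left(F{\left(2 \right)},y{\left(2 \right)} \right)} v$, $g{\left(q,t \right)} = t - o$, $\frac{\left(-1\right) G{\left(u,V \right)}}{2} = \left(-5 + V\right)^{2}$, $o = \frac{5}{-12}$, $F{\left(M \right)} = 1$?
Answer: $- \frac{515851}{6} \approx -85975.0$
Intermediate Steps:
$b{\left(R \right)} = 4 R$
$o = - \frac{5}{12}$ ($o = 5 \left(- \frac{1}{12}\right) = - \frac{5}{12} \approx -0.41667$)
$G{\left(u,V \right)} = - 2 \left(-5 + V\right)^{2}$
$y{\left(E \right)} = 4$ ($y{\left(E \right)} = 4 \cdot 1 = 4$)
$g{\left(q,t \right)} = \frac{5}{12} + t$ ($g{\left(q,t \right)} = t - - \frac{5}{12} = t + \frac{5}{12} = \frac{5}{12} + t$)
$S{\left(v,O \right)} = \frac{53 v}{12}$ ($S{\left(v,O \right)} = \left(\frac{5}{12} + 4\right) v = \frac{53 v}{12}$)
$S{\left(314,430 \right)} + G{\left(174,-204 \right)} = \frac{53}{12} \cdot 314 - 2 \left(-5 - 204\right)^{2} = \frac{8321}{6} - 2 \left(-209\right)^{2} = \frac{8321}{6} - 87362 = - \frac{515851}{6}$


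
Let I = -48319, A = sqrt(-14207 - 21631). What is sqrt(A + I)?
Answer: sqrt(-48319 + 3*I*sqrt(3982)) ≈ 0.4306 + 219.82*I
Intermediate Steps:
A = 3*I*sqrt(3982) (A = sqrt(-35838) = 3*I*sqrt(3982) ≈ 189.31*I)
sqrt(A + I) = sqrt(3*I*sqrt(3982) - 48319) = sqrt(-48319 + 3*I*sqrt(3982))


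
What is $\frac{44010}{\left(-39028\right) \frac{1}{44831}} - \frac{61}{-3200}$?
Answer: $- \frac{1578409252823}{31222400} \approx -50554.0$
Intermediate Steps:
$\frac{44010}{\left(-39028\right) \frac{1}{44831}} - \frac{61}{-3200} = \frac{44010}{\left(-39028\right) \frac{1}{44831}} - - \frac{61}{3200} = \frac{44010}{- \frac{39028}{44831}} + \frac{61}{3200} = 44010 \left(- \frac{44831}{39028}\right) + \frac{61}{3200} = - \frac{986506155}{19514} + \frac{61}{3200} = - \frac{1578409252823}{31222400}$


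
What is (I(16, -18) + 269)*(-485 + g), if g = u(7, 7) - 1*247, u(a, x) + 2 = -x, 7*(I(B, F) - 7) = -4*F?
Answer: -1484964/7 ≈ -2.1214e+5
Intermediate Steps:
I(B, F) = 7 - 4*F/7 (I(B, F) = 7 + (-4*F)/7 = 7 - 4*F/7)
u(a, x) = -2 - x
g = -256 (g = (-2 - 1*7) - 1*247 = (-2 - 7) - 247 = -9 - 247 = -256)
(I(16, -18) + 269)*(-485 + g) = ((7 - 4/7*(-18)) + 269)*(-485 - 256) = ((7 + 72/7) + 269)*(-741) = (121/7 + 269)*(-741) = (2004/7)*(-741) = -1484964/7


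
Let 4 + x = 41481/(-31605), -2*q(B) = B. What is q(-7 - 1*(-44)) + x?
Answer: -501729/21070 ≈ -23.812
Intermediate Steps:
q(B) = -B/2
x = -55967/10535 (x = -4 + 41481/(-31605) = -4 + 41481*(-1/31605) = -4 - 13827/10535 = -55967/10535 ≈ -5.3125)
q(-7 - 1*(-44)) + x = -(-7 - 1*(-44))/2 - 55967/10535 = -(-7 + 44)/2 - 55967/10535 = -1/2*37 - 55967/10535 = -37/2 - 55967/10535 = -501729/21070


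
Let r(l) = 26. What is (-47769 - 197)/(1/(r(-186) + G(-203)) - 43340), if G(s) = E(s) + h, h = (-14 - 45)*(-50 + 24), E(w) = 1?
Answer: 74874926/67653739 ≈ 1.1067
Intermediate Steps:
h = 1534 (h = -59*(-26) = 1534)
G(s) = 1535 (G(s) = 1 + 1534 = 1535)
(-47769 - 197)/(1/(r(-186) + G(-203)) - 43340) = (-47769 - 197)/(1/(26 + 1535) - 43340) = -47966/(1/1561 - 43340) = -47966/(-67653739/1561) = -47966*(-1561/67653739) = 74874926/67653739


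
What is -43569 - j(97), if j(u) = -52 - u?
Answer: -43420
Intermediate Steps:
-43569 - j(97) = -43569 - (-52 - 1*97) = -43569 - (-52 - 97) = -43569 - 1*(-149) = -43569 + 149 = -43420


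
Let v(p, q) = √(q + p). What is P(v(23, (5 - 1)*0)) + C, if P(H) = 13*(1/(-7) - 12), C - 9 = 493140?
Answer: 3450938/7 ≈ 4.9299e+5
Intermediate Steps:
v(p, q) = √(p + q)
C = 493149 (C = 9 + 493140 = 493149)
P(H) = -1105/7 (P(H) = 13*(-⅐ - 12) = 13*(-85/7) = -1105/7)
P(v(23, (5 - 1)*0)) + C = -1105/7 + 493149 = 3450938/7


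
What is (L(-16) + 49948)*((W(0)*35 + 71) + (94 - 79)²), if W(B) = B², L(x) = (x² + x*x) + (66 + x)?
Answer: 14950960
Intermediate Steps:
L(x) = 66 + x + 2*x² (L(x) = (x² + x²) + (66 + x) = 2*x² + (66 + x) = 66 + x + 2*x²)
(L(-16) + 49948)*((W(0)*35 + 71) + (94 - 79)²) = ((66 - 16 + 2*(-16)²) + 49948)*((0²*35 + 71) + (94 - 79)²) = ((66 - 16 + 2*256) + 49948)*((0*35 + 71) + 15²) = ((66 - 16 + 512) + 49948)*((0 + 71) + 225) = (562 + 49948)*(71 + 225) = 50510*296 = 14950960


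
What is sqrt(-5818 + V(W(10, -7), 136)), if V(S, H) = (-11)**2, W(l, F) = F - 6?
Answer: 3*I*sqrt(633) ≈ 75.479*I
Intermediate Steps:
W(l, F) = -6 + F
V(S, H) = 121
sqrt(-5818 + V(W(10, -7), 136)) = sqrt(-5818 + 121) = sqrt(-5697) = 3*I*sqrt(633)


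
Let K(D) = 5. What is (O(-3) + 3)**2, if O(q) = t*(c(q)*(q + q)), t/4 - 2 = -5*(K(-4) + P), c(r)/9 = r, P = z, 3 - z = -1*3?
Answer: 1179304281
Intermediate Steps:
z = 6 (z = 3 - (-1)*3 = 3 - 1*(-3) = 3 + 3 = 6)
P = 6
c(r) = 9*r
t = -212 (t = 8 + 4*(-5*(5 + 6)) = 8 + 4*(-5*11) = 8 + 4*(-55) = 8 - 220 = -212)
O(q) = -3816*q**2 (O(q) = -212*9*q*(q + q) = -212*9*q*2*q = -3816*q**2)
(O(-3) + 3)**2 = (-3816*(-3)**2 + 3)**2 = (-3816*9 + 3)**2 = (-34344 + 3)**2 = (-34341)**2 = 1179304281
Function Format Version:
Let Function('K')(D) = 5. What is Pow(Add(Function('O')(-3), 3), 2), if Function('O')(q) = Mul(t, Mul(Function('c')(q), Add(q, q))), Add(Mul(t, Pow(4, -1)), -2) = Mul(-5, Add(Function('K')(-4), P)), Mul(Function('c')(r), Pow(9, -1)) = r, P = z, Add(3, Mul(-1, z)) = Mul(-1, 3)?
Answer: 1179304281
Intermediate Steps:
z = 6 (z = Add(3, Mul(-1, Mul(-1, 3))) = Add(3, Mul(-1, -3)) = Add(3, 3) = 6)
P = 6
Function('c')(r) = Mul(9, r)
t = -212 (t = Add(8, Mul(4, Mul(-5, Add(5, 6)))) = Add(8, Mul(4, Mul(-5, 11))) = Add(8, Mul(4, -55)) = Add(8, -220) = -212)
Function('O')(q) = Mul(-3816, Pow(q, 2)) (Function('O')(q) = Mul(-212, Mul(Mul(9, q), Add(q, q))) = Mul(-212, Mul(Mul(9, q), Mul(2, q))) = Mul(-212, Mul(18, Pow(q, 2))) = Mul(-3816, Pow(q, 2)))
Pow(Add(Function('O')(-3), 3), 2) = Pow(Add(Mul(-3816, Pow(-3, 2)), 3), 2) = Pow(Add(Mul(-3816, 9), 3), 2) = Pow(Add(-34344, 3), 2) = Pow(-34341, 2) = 1179304281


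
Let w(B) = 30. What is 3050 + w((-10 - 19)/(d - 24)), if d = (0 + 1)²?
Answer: 3080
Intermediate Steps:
d = 1 (d = 1² = 1)
3050 + w((-10 - 19)/(d - 24)) = 3050 + 30 = 3080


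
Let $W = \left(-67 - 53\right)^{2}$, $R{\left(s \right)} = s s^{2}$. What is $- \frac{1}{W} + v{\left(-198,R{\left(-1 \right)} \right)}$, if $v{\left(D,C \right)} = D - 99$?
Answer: $- \frac{4276801}{14400} \approx -297.0$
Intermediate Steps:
$R{\left(s \right)} = s^{3}$
$W = 14400$ ($W = \left(-120\right)^{2} = 14400$)
$v{\left(D,C \right)} = -99 + D$ ($v{\left(D,C \right)} = D - 99 = -99 + D$)
$- \frac{1}{W} + v{\left(-198,R{\left(-1 \right)} \right)} = - \frac{1}{14400} - 297 = - \frac{4276801}{14400}$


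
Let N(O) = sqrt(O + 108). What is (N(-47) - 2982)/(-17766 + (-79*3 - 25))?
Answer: 1491/9014 - sqrt(61)/18028 ≈ 0.16498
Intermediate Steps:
N(O) = sqrt(108 + O)
(N(-47) - 2982)/(-17766 + (-79*3 - 25)) = (sqrt(108 - 47) - 2982)/(-17766 + (-79*3 - 25)) = (sqrt(61) - 2982)/(-17766 + (-237 - 25)) = (-2982 + sqrt(61))/(-17766 - 262) = (-2982 + sqrt(61))/(-18028) = (-2982 + sqrt(61))*(-1/18028) = 1491/9014 - sqrt(61)/18028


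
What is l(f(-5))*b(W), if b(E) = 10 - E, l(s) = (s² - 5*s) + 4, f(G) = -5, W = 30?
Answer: -1080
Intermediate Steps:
l(s) = 4 + s² - 5*s
l(f(-5))*b(W) = (4 + (-5)² - 5*(-5))*(10 - 1*30) = (4 + 25 + 25)*(10 - 30) = 54*(-20) = -1080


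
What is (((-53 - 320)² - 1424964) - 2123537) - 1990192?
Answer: -5399564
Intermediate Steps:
(((-53 - 320)² - 1424964) - 2123537) - 1990192 = (((-373)² - 1424964) - 2123537) - 1990192 = ((139129 - 1424964) - 2123537) - 1990192 = (-1285835 - 2123537) - 1990192 = -3409372 - 1990192 = -5399564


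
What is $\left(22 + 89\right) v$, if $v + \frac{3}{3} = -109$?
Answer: $-12210$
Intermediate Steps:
$v = -110$ ($v = -1 - 109 = -110$)
$\left(22 + 89\right) v = \left(22 + 89\right) \left(-110\right) = 111 \left(-110\right) = -12210$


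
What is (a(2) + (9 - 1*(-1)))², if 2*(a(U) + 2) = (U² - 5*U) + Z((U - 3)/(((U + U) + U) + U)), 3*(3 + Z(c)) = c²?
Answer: 1809025/147456 ≈ 12.268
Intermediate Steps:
Z(c) = -3 + c²/3
a(U) = -7/2 + U²/2 - 5*U/2 + (-3 + U)²/(96*U²) (a(U) = -2 + ((U² - 5*U) + (-3 + ((U - 3)/(((U + U) + U) + U))²/3))/2 = -2 + ((U² - 5*U) + (-3 + ((-3 + U)/((2*U + U) + U))²/3))/2 = -2 + ((U² - 5*U) + (-3 + ((-3 + U)/(3*U + U))²/3))/2 = -2 + ((U² - 5*U) + (-3 + ((-3 + U)/((4*U)))²/3))/2 = -2 + ((U² - 5*U) + (-3 + ((-3 + U)*(1/(4*U)))²/3))/2 = -2 + ((U² - 5*U) + (-3 + ((-3 + U)/(4*U))²/3))/2 = -2 + ((U² - 5*U) + (-3 + ((-3 + U)²/(16*U²))/3))/2 = -2 + ((U² - 5*U) + (-3 + (-3 + U)²/(48*U²)))/2 = -2 + (-3 + U² - 5*U + (-3 + U)²/(48*U²))/2 = -2 + (-3/2 + U²/2 - 5*U/2 + (-3 + U)²/(96*U²)) = -7/2 + U²/2 - 5*U/2 + (-3 + U)²/(96*U²))
(a(2) + (9 - 1*(-1)))² = ((1/96)*(9 - 335*2² - 240*2³ - 6*2 + 48*2⁴)/2² + (9 - 1*(-1)))² = ((1/96)*(¼)*(9 - 335*4 - 240*8 - 12 + 48*16) + (9 + 1))² = ((1/96)*(¼)*(9 - 1340 - 1920 - 12 + 768) + 10)² = ((1/96)*(¼)*(-2495) + 10)² = (-2495/384 + 10)² = (1345/384)² = 1809025/147456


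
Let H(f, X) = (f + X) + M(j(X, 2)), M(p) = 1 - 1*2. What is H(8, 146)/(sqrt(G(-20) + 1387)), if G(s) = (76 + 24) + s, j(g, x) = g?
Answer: 51*sqrt(163)/163 ≈ 3.9946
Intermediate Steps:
M(p) = -1 (M(p) = 1 - 2 = -1)
H(f, X) = -1 + X + f (H(f, X) = (f + X) - 1 = (X + f) - 1 = -1 + X + f)
G(s) = 100 + s
H(8, 146)/(sqrt(G(-20) + 1387)) = (-1 + 146 + 8)/(sqrt((100 - 20) + 1387)) = 153/(sqrt(80 + 1387)) = 153/(sqrt(1467)) = 153/((3*sqrt(163))) = 153*(sqrt(163)/489) = 51*sqrt(163)/163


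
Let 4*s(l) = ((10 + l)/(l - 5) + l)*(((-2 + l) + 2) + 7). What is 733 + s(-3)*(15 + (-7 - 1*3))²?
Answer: 5089/8 ≈ 636.13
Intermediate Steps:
s(l) = (7 + l)*(l + (10 + l)/(-5 + l))/4 (s(l) = (((10 + l)/(l - 5) + l)*(((-2 + l) + 2) + 7))/4 = (((10 + l)/(-5 + l) + l)*(l + 7))/4 = (((10 + l)/(-5 + l) + l)*(7 + l))/4 = ((l + (10 + l)/(-5 + l))*(7 + l))/4 = ((7 + l)*(l + (10 + l)/(-5 + l)))/4 = (7 + l)*(l + (10 + l)/(-5 + l))/4)
733 + s(-3)*(15 + (-7 - 1*3))² = 733 + ((70 + (-3)³ - 18*(-3) + 3*(-3)²)/(4*(-5 - 3)))*(15 + (-7 - 1*3))² = 733 + ((¼)*(70 - 27 + 54 + 3*9)/(-8))*(15 + (-7 - 3))² = 733 + ((¼)*(-⅛)*(70 - 27 + 54 + 27))*(15 - 10)² = 733 + ((¼)*(-⅛)*124)*5² = 733 - 31/8*25 = 733 - 775/8 = 5089/8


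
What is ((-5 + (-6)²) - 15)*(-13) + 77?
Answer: -131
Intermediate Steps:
((-5 + (-6)²) - 15)*(-13) + 77 = ((-5 + 36) - 15)*(-13) + 77 = (31 - 15)*(-13) + 77 = 16*(-13) + 77 = -208 + 77 = -131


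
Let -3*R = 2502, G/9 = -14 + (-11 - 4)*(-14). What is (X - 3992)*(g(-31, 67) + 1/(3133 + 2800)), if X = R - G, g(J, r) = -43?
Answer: 1681227620/5933 ≈ 2.8337e+5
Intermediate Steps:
G = 1764 (G = 9*(-14 + (-11 - 4)*(-14)) = 9*(-14 - 15*(-14)) = 9*(-14 + 210) = 9*196 = 1764)
R = -834 (R = -1/3*2502 = -834)
X = -2598 (X = -834 - 1*1764 = -834 - 1764 = -2598)
(X - 3992)*(g(-31, 67) + 1/(3133 + 2800)) = (-2598 - 3992)*(-43 + 1/(3133 + 2800)) = -6590*(-43 + 1/5933) = -6590*(-255118/5933) = 1681227620/5933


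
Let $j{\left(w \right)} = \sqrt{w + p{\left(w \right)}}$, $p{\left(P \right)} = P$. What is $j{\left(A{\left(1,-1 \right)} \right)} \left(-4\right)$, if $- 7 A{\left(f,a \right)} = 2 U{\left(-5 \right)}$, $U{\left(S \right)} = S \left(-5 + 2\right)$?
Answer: $- \frac{8 i \sqrt{105}}{7} \approx - 11.711 i$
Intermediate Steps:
$U{\left(S \right)} = - 3 S$ ($U{\left(S \right)} = S \left(-3\right) = - 3 S$)
$A{\left(f,a \right)} = - \frac{30}{7}$ ($A{\left(f,a \right)} = - \frac{2 \left(\left(-3\right) \left(-5\right)\right)}{7} = - \frac{2 \cdot 15}{7} = \left(- \frac{1}{7}\right) 30 = - \frac{30}{7}$)
$j{\left(w \right)} = \sqrt{2} \sqrt{w}$ ($j{\left(w \right)} = \sqrt{w + w} = \sqrt{2 w} = \sqrt{2} \sqrt{w}$)
$j{\left(A{\left(1,-1 \right)} \right)} \left(-4\right) = \sqrt{2} \sqrt{- \frac{30}{7}} \left(-4\right) = \sqrt{2} \frac{i \sqrt{210}}{7} \left(-4\right) = \frac{2 i \sqrt{105}}{7} \left(-4\right) = - \frac{8 i \sqrt{105}}{7}$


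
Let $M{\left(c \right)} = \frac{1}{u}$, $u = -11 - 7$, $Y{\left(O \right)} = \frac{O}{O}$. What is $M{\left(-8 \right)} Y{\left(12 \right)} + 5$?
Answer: $\frac{89}{18} \approx 4.9444$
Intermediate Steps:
$Y{\left(O \right)} = 1$
$u = -18$
$M{\left(c \right)} = - \frac{1}{18}$ ($M{\left(c \right)} = \frac{1}{-18} = - \frac{1}{18}$)
$M{\left(-8 \right)} Y{\left(12 \right)} + 5 = \left(- \frac{1}{18}\right) 1 + 5 = - \frac{1}{18} + 5 = \frac{89}{18}$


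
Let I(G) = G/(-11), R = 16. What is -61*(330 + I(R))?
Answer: -220454/11 ≈ -20041.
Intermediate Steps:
I(G) = -G/11 (I(G) = G*(-1/11) = -G/11)
-61*(330 + I(R)) = -61*(330 - 1/11*16) = -61*(330 - 16/11) = -61*3614/11 = -220454/11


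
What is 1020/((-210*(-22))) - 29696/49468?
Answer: -361409/952259 ≈ -0.37953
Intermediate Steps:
1020/((-210*(-22))) - 29696/49468 = 1020/4620 - 29696*1/49468 = 1020*(1/4620) - 7424/12367 = 17/77 - 7424/12367 = -361409/952259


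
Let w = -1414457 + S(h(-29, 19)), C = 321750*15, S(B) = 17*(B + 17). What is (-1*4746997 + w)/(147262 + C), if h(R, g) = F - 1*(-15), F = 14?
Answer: -770084/621689 ≈ -1.2387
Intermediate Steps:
h(R, g) = 29 (h(R, g) = 14 - 1*(-15) = 14 + 15 = 29)
S(B) = 289 + 17*B (S(B) = 17*(17 + B) = 289 + 17*B)
C = 4826250
w = -1413675 (w = -1414457 + (289 + 17*29) = -1414457 + (289 + 493) = -1414457 + 782 = -1413675)
(-1*4746997 + w)/(147262 + C) = (-1*4746997 - 1413675)/(147262 + 4826250) = (-4746997 - 1413675)/4973512 = -6160672*1/4973512 = -770084/621689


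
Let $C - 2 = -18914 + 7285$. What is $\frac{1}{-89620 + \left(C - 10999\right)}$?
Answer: $- \frac{1}{112246} \approx -8.909 \cdot 10^{-6}$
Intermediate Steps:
$C = -11627$ ($C = 2 + \left(-18914 + 7285\right) = 2 - 11629 = -11627$)
$\frac{1}{-89620 + \left(C - 10999\right)} = \frac{1}{-89620 - 22626} = \frac{1}{-112246} = - \frac{1}{112246}$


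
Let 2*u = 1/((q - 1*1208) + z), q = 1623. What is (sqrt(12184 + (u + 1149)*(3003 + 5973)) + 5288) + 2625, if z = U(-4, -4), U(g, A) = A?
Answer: 7913 + 8*sqrt(3028149086)/137 ≈ 11126.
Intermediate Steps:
z = -4
u = 1/822 (u = 1/(2*((1623 - 1*1208) - 4)) = 1/(2*((1623 - 1208) - 4)) = 1/(2*(415 - 4)) = (1/2)/411 = (1/2)*(1/411) = 1/822 ≈ 0.0012165)
(sqrt(12184 + (u + 1149)*(3003 + 5973)) + 5288) + 2625 = (sqrt(12184 + (1/822 + 1149)*(3003 + 5973)) + 5288) + 2625 = (sqrt(12184 + (944479/822)*8976) + 5288) + 2625 = (sqrt(12184 + 1412940584/137) + 5288) + 2625 = (sqrt(1414609792/137) + 5288) + 2625 = (8*sqrt(3028149086)/137 + 5288) + 2625 = (5288 + 8*sqrt(3028149086)/137) + 2625 = 7913 + 8*sqrt(3028149086)/137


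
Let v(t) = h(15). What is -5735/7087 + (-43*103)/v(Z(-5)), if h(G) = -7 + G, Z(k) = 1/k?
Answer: -31434203/56696 ≈ -554.43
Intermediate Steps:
v(t) = 8 (v(t) = -7 + 15 = 8)
-5735/7087 + (-43*103)/v(Z(-5)) = -5735/7087 - 43*103/8 = -5735*1/7087 - 4429*⅛ = -5735/7087 - 4429/8 = -31434203/56696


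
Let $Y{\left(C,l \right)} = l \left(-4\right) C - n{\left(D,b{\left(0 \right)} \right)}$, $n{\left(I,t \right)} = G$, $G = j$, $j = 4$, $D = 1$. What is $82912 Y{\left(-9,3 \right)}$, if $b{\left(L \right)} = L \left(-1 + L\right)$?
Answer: $8622848$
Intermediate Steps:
$G = 4$
$n{\left(I,t \right)} = 4$
$Y{\left(C,l \right)} = -4 - 4 C l$ ($Y{\left(C,l \right)} = l \left(-4\right) C - 4 = - 4 l C - 4 = - 4 C l - 4 = -4 - 4 C l$)
$82912 Y{\left(-9,3 \right)} = 82912 \left(-4 - \left(-36\right) 3\right) = 82912 \left(-4 + 108\right) = 82912 \cdot 104 = 8622848$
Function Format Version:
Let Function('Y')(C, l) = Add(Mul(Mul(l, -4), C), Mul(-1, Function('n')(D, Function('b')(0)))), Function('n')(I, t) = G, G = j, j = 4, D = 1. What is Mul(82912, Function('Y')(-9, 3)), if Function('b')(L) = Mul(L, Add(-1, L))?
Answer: 8622848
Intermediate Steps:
G = 4
Function('n')(I, t) = 4
Function('Y')(C, l) = Add(-4, Mul(-4, C, l)) (Function('Y')(C, l) = Add(Mul(Mul(l, -4), C), Mul(-1, 4)) = Add(Mul(Mul(-4, l), C), -4) = Add(Mul(-4, C, l), -4) = Add(-4, Mul(-4, C, l)))
Mul(82912, Function('Y')(-9, 3)) = Mul(82912, Add(-4, Mul(-4, -9, 3))) = Mul(82912, Add(-4, 108)) = Mul(82912, 104) = 8622848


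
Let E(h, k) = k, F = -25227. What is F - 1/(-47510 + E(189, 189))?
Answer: -1193766866/47321 ≈ -25227.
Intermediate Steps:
F - 1/(-47510 + E(189, 189)) = -25227 - 1/(-47510 + 189) = -25227 - 1/(-47321) = -25227 - 1*(-1/47321) = -25227 + 1/47321 = -1193766866/47321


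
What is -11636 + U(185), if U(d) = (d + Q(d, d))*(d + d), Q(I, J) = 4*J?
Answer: 330614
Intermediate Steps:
U(d) = 10*d² (U(d) = (d + 4*d)*(d + d) = (5*d)*(2*d) = 10*d²)
-11636 + U(185) = -11636 + 10*185² = -11636 + 10*34225 = -11636 + 342250 = 330614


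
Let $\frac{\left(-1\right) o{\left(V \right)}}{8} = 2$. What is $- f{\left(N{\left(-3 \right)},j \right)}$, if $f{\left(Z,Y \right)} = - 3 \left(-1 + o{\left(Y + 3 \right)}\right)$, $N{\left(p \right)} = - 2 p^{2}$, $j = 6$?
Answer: $-51$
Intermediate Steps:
$o{\left(V \right)} = -16$ ($o{\left(V \right)} = \left(-8\right) 2 = -16$)
$f{\left(Z,Y \right)} = 51$ ($f{\left(Z,Y \right)} = - 3 \left(-1 - 16\right) = \left(-3\right) \left(-17\right) = 51$)
$- f{\left(N{\left(-3 \right)},j \right)} = \left(-1\right) 51 = -51$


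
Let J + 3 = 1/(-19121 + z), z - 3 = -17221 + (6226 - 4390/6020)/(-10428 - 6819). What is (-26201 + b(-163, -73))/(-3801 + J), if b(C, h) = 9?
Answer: 4941126888055384/717625489391205 ≈ 6.8854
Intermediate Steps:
z = -178772972905/10382694 (z = 3 + (-17221 + (6226 - 4390/6020)/(-10428 - 6819)) = 3 + (-17221 + (6226 - 4390*1/6020)/(-17247)) = 3 + (-17221 + (6226 - 439/602)*(-1/17247)) = 3 + (-17221 + (3747613/602)*(-1/17247)) = 3 + (-17221 - 3747613/10382694) = 3 - 178804120987/10382694 = -178772972905/10382694 ≈ -17218.)
J = -1131911777331/377300464879 (J = -3 + 1/(-19121 - 178772972905/10382694) = -3 + 1/(-377300464879/10382694) = -3 - 10382694/377300464879 = -1131911777331/377300464879 ≈ -3.0000)
(-26201 + b(-163, -73))/(-3801 + J) = (-26201 + 9)/(-3801 - 1131911777331/377300464879) = -26192/(-1435250978782410/377300464879) = -26192*(-377300464879/1435250978782410) = 4941126888055384/717625489391205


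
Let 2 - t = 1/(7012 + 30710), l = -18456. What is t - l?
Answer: 696272675/37722 ≈ 18458.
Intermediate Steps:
t = 75443/37722 (t = 2 - 1/(7012 + 30710) = 2 - 1/37722 = 75443/37722 ≈ 2.0000)
t - l = 75443/37722 - 1*(-18456) = 75443/37722 + 18456 = 696272675/37722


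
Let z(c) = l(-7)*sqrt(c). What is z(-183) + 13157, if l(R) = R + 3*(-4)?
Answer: 13157 - 19*I*sqrt(183) ≈ 13157.0 - 257.03*I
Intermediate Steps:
l(R) = -12 + R (l(R) = R - 12 = -12 + R)
z(c) = -19*sqrt(c) (z(c) = (-12 - 7)*sqrt(c) = -19*sqrt(c))
z(-183) + 13157 = -19*I*sqrt(183) + 13157 = 13157 - 19*I*sqrt(183)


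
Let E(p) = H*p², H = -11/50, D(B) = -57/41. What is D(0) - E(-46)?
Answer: 475733/1025 ≈ 464.13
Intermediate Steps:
D(B) = -57/41 (D(B) = -57*1/41 = -57/41)
H = -11/50 (H = -11*1/50 = -11/50 ≈ -0.22000)
E(p) = -11*p²/50
D(0) - E(-46) = -57/41 - (-11)*(-46)²/50 = -57/41 - (-11)*2116/50 = -57/41 - 1*(-11638/25) = -57/41 + 11638/25 = 475733/1025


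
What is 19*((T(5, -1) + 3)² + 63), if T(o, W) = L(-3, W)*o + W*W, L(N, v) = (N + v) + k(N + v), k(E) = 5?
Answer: 2736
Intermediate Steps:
L(N, v) = 5 + N + v (L(N, v) = (N + v) + 5 = 5 + N + v)
T(o, W) = W² + o*(2 + W) (T(o, W) = (5 - 3 + W)*o + W*W = (2 + W)*o + W² = o*(2 + W) + W² = W² + o*(2 + W))
19*((T(5, -1) + 3)² + 63) = 19*((((-1)² + 5*(2 - 1)) + 3)² + 63) = 19*(((1 + 5*1) + 3)² + 63) = 19*(((1 + 5) + 3)² + 63) = 19*((6 + 3)² + 63) = 19*(9² + 63) = 19*(81 + 63) = 19*144 = 2736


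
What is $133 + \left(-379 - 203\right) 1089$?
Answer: $-633665$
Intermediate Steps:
$133 + \left(-379 - 203\right) 1089 = 133 - 633798 = -633665$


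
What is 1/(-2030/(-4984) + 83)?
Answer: 356/29693 ≈ 0.011989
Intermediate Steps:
1/(-2030/(-4984) + 83) = 1/(-2030*(-1/4984) + 83) = 1/(145/356 + 83) = 1/(29693/356) = 356/29693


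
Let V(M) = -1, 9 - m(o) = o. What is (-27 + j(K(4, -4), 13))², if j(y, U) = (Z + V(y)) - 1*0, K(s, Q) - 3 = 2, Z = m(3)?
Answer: 484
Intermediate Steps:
m(o) = 9 - o
Z = 6 (Z = 9 - 1*3 = 9 - 3 = 6)
K(s, Q) = 5 (K(s, Q) = 3 + 2 = 5)
j(y, U) = 5 (j(y, U) = (6 - 1) - 1*0 = 5 + 0 = 5)
(-27 + j(K(4, -4), 13))² = (-27 + 5)² = (-22)² = 484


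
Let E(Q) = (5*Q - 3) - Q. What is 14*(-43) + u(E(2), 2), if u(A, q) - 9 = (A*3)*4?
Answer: -533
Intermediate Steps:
E(Q) = -3 + 4*Q (E(Q) = (-3 + 5*Q) - Q = -3 + 4*Q)
u(A, q) = 9 + 12*A (u(A, q) = 9 + (A*3)*4 = 9 + (3*A)*4 = 9 + 12*A)
14*(-43) + u(E(2), 2) = 14*(-43) + (9 + 12*(-3 + 4*2)) = -602 + (9 + 12*(-3 + 8)) = -602 + (9 + 12*5) = -602 + (9 + 60) = -602 + 69 = -533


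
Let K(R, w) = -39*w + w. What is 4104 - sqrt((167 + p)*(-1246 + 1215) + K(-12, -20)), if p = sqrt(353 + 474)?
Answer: 4104 - sqrt(-4417 - 31*sqrt(827)) ≈ 4104.0 - 72.859*I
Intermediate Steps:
K(R, w) = -38*w
p = sqrt(827) ≈ 28.758
4104 - sqrt((167 + p)*(-1246 + 1215) + K(-12, -20)) = 4104 - sqrt((167 + sqrt(827))*(-1246 + 1215) - 38*(-20)) = 4104 - sqrt((167 + sqrt(827))*(-31) + 760) = 4104 - sqrt((-5177 - 31*sqrt(827)) + 760) = 4104 - sqrt(-4417 - 31*sqrt(827))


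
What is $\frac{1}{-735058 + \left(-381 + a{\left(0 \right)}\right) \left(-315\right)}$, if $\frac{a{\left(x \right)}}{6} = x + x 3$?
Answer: $- \frac{1}{615043} \approx -1.6259 \cdot 10^{-6}$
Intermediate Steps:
$a{\left(x \right)} = 24 x$ ($a{\left(x \right)} = 6 \left(x + x 3\right) = 6 \left(x + 3 x\right) = 6 \cdot 4 x = 24 x$)
$\frac{1}{-735058 + \left(-381 + a{\left(0 \right)}\right) \left(-315\right)} = \frac{1}{-735058 + \left(-381 + 24 \cdot 0\right) \left(-315\right)} = \frac{1}{-735058 + \left(-381 + 0\right) \left(-315\right)} = \frac{1}{-735058 - -120015} = \frac{1}{-735058 + 120015} = \frac{1}{-615043} = - \frac{1}{615043}$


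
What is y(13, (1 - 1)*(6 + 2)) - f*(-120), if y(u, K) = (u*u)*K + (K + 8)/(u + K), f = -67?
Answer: -104512/13 ≈ -8039.4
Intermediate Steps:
y(u, K) = K*u² + (8 + K)/(K + u) (y(u, K) = u²*K + (8 + K)/(K + u) = K*u² + (8 + K)/(K + u))
y(13, (1 - 1)*(6 + 2)) - f*(-120) = (8 + (1 - 1)*(6 + 2) + ((1 - 1)*(6 + 2))*13³ + ((1 - 1)*(6 + 2))²*13²)/((1 - 1)*(6 + 2) + 13) - 1*(-67)*(-120) = (8 + 0*8 + (0*8)*2197 + (0*8)²*169)/(0*8 + 13) + 67*(-120) = (8 + 0 + 0*2197 + 0²*169)/(0 + 13) - 8040 = (8 + 0 + 0 + 0*169)/13 - 8040 = (8 + 0 + 0 + 0)/13 - 8040 = (1/13)*8 - 8040 = 8/13 - 8040 = -104512/13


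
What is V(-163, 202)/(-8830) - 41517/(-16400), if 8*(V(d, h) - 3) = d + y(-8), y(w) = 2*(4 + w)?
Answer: 18344823/7240600 ≈ 2.5336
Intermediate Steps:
y(w) = 8 + 2*w
V(d, h) = 2 + d/8 (V(d, h) = 3 + (d + (8 + 2*(-8)))/8 = 3 + (d + (8 - 16))/8 = 3 + (d - 8)/8 = 3 + (-8 + d)/8 = 3 + (-1 + d/8) = 2 + d/8)
V(-163, 202)/(-8830) - 41517/(-16400) = (2 + (1/8)*(-163))/(-8830) - 41517/(-16400) = (2 - 163/8)*(-1/8830) - 41517*(-1/16400) = -147/8*(-1/8830) + 41517/16400 = 147/70640 + 41517/16400 = 18344823/7240600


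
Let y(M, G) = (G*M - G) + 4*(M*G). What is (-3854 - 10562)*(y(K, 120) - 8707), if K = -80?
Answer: 819218032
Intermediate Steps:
y(M, G) = -G + 5*G*M (y(M, G) = (-G + G*M) + 4*(G*M) = (-G + G*M) + 4*G*M = -G + 5*G*M)
(-3854 - 10562)*(y(K, 120) - 8707) = (-3854 - 10562)*(120*(-1 + 5*(-80)) - 8707) = -14416*(120*(-1 - 400) - 8707) = -14416*(120*(-401) - 8707) = -14416*(-48120 - 8707) = -14416*(-56827) = 819218032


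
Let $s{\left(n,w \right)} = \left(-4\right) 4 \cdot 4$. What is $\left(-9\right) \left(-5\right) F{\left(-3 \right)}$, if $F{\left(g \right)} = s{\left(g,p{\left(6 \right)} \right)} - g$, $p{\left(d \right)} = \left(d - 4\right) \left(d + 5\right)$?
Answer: $-2745$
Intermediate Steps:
$p{\left(d \right)} = \left(-4 + d\right) \left(5 + d\right)$
$s{\left(n,w \right)} = -64$ ($s{\left(n,w \right)} = \left(-16\right) 4 = -64$)
$F{\left(g \right)} = -64 - g$
$\left(-9\right) \left(-5\right) F{\left(-3 \right)} = \left(-9\right) \left(-5\right) \left(-64 - -3\right) = 45 \left(-64 + 3\right) = 45 \left(-61\right) = -2745$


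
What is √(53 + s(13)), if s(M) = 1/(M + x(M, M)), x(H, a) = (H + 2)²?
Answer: 29*√3570/238 ≈ 7.2804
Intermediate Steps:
x(H, a) = (2 + H)²
s(M) = 1/(M + (2 + M)²)
√(53 + s(13)) = √(53 + 1/(13 + (2 + 13)²)) = √(53 + 1/(13 + 15²)) = √(53 + 1/(13 + 225)) = √(53 + 1/238) = √(12615/238) = 29*√3570/238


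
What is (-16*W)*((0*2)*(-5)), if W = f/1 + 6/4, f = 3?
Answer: 0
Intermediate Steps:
W = 9/2 (W = 3/1 + 6/4 = 3*1 + 6*(1/4) = 3 + 3/2 = 9/2 ≈ 4.5000)
(-16*W)*((0*2)*(-5)) = (-16*9/2)*((0*2)*(-5)) = -0*(-5) = -72*0 = 0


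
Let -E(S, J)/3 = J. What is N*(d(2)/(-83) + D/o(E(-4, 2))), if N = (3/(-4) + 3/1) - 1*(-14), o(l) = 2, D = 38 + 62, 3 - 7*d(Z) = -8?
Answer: 1887535/2324 ≈ 812.19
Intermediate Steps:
d(Z) = 11/7 (d(Z) = 3/7 - ⅐*(-8) = 3/7 + 8/7 = 11/7)
E(S, J) = -3*J
D = 100
N = 65/4 (N = (3*(-¼) + 3*1) + 14 = (-¾ + 3) + 14 = 9/4 + 14 = 65/4 ≈ 16.250)
N*(d(2)/(-83) + D/o(E(-4, 2))) = 65*((11/7)/(-83) + 100/2)/4 = 65*((11/7)*(-1/83) + 100*(½))/4 = 65*(-11/581 + 50)/4 = (65/4)*(29039/581) = 1887535/2324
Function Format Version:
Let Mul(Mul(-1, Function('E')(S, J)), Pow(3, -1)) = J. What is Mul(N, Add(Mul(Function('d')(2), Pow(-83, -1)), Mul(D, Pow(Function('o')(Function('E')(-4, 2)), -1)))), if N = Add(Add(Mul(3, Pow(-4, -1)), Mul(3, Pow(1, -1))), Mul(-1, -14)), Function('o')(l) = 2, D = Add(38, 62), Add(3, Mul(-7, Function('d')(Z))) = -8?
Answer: Rational(1887535, 2324) ≈ 812.19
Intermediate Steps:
Function('d')(Z) = Rational(11, 7) (Function('d')(Z) = Add(Rational(3, 7), Mul(Rational(-1, 7), -8)) = Add(Rational(3, 7), Rational(8, 7)) = Rational(11, 7))
Function('E')(S, J) = Mul(-3, J)
D = 100
N = Rational(65, 4) (N = Add(Add(Mul(3, Rational(-1, 4)), Mul(3, 1)), 14) = Add(Add(Rational(-3, 4), 3), 14) = Add(Rational(9, 4), 14) = Rational(65, 4) ≈ 16.250)
Mul(N, Add(Mul(Function('d')(2), Pow(-83, -1)), Mul(D, Pow(Function('o')(Function('E')(-4, 2)), -1)))) = Mul(Rational(65, 4), Add(Mul(Rational(11, 7), Pow(-83, -1)), Mul(100, Pow(2, -1)))) = Mul(Rational(65, 4), Add(Mul(Rational(11, 7), Rational(-1, 83)), Mul(100, Rational(1, 2)))) = Mul(Rational(65, 4), Add(Rational(-11, 581), 50)) = Mul(Rational(65, 4), Rational(29039, 581)) = Rational(1887535, 2324)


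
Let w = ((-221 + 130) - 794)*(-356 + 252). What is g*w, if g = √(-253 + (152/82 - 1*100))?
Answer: 92040*I*√590277/41 ≈ 1.7247e+6*I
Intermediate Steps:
g = I*√590277/41 (g = √(-253 + (152*(1/82) - 100)) = √(-253 + (76/41 - 100)) = √(-253 - 4024/41) = √(-14397/41) = I*√590277/41 ≈ 18.739*I)
w = 92040 (w = (-91 - 794)*(-104) = -885*(-104) = 92040)
g*w = (I*√590277/41)*92040 = 92040*I*√590277/41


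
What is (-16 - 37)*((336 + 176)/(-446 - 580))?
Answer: 13568/513 ≈ 26.448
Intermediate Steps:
(-16 - 37)*((336 + 176)/(-446 - 580)) = -27136/(-1026) = -27136*(-1)/1026 = -53*(-256/513) = 13568/513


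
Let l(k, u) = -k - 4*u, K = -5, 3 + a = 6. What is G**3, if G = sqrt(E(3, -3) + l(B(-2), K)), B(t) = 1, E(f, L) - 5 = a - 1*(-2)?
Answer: 29*sqrt(29) ≈ 156.17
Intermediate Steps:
a = 3 (a = -3 + 6 = 3)
E(f, L) = 10 (E(f, L) = 5 + (3 - 1*(-2)) = 5 + (3 + 2) = 5 + 5 = 10)
G = sqrt(29) (G = sqrt(10 + (-1*1 - 4*(-5))) = sqrt(10 + (-1 + 20)) = sqrt(10 + 19) = sqrt(29) ≈ 5.3852)
G**3 = (sqrt(29))**3 = 29*sqrt(29)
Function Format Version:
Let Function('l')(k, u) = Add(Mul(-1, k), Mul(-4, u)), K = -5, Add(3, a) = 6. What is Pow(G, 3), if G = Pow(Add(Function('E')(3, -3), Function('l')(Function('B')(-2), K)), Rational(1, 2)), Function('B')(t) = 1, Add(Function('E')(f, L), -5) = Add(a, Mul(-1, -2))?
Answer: Mul(29, Pow(29, Rational(1, 2))) ≈ 156.17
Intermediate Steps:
a = 3 (a = Add(-3, 6) = 3)
Function('E')(f, L) = 10 (Function('E')(f, L) = Add(5, Add(3, Mul(-1, -2))) = Add(5, Add(3, 2)) = Add(5, 5) = 10)
G = Pow(29, Rational(1, 2)) (G = Pow(Add(10, Add(Mul(-1, 1), Mul(-4, -5))), Rational(1, 2)) = Pow(Add(10, Add(-1, 20)), Rational(1, 2)) = Pow(Add(10, 19), Rational(1, 2)) = Pow(29, Rational(1, 2)) ≈ 5.3852)
Pow(G, 3) = Pow(Pow(29, Rational(1, 2)), 3) = Mul(29, Pow(29, Rational(1, 2)))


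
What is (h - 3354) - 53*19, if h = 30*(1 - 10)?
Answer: -4631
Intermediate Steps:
h = -270 (h = 30*(-9) = -270)
(h - 3354) - 53*19 = (-270 - 3354) - 53*19 = -3624 - 1007 = -4631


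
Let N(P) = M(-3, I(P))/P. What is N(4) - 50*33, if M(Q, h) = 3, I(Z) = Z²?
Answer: -6597/4 ≈ -1649.3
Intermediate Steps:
N(P) = 3/P
N(4) - 50*33 = 3/4 - 50*33 = 3*(¼) - 1650 = ¾ - 1650 = -6597/4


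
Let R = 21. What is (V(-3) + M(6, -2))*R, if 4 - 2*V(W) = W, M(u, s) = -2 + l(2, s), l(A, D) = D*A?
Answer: -105/2 ≈ -52.500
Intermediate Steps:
l(A, D) = A*D
M(u, s) = -2 + 2*s
V(W) = 2 - W/2
(V(-3) + M(6, -2))*R = ((2 - 1/2*(-3)) + (-2 + 2*(-2)))*21 = ((2 + 3/2) + (-2 - 4))*21 = (7/2 - 6)*21 = -5/2*21 = -105/2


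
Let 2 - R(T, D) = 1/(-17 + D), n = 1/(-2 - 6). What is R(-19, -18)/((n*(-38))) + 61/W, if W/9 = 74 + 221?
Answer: 158917/353115 ≈ 0.45004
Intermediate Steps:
n = -1/8 (n = 1/(-8) = -1/8 ≈ -0.12500)
R(T, D) = 2 - 1/(-17 + D)
W = 2655 (W = 9*(74 + 221) = 9*295 = 2655)
R(-19, -18)/((n*(-38))) + 61/W = ((-35 + 2*(-18))/(-17 - 18))/((-1/8*(-38))) + 61/2655 = ((-35 - 36)/(-35))/(19/4) + 61*(1/2655) = -1/35*(-71)*(4/19) + 61/2655 = (71/35)*(4/19) + 61/2655 = 284/665 + 61/2655 = 158917/353115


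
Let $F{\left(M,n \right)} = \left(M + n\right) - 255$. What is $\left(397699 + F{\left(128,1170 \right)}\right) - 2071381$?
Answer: $-1672639$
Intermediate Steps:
$F{\left(M,n \right)} = -255 + M + n$
$\left(397699 + F{\left(128,1170 \right)}\right) - 2071381 = \left(397699 + \left(-255 + 128 + 1170\right)\right) - 2071381 = \left(397699 + 1043\right) - 2071381 = 398742 - 2071381 = -1672639$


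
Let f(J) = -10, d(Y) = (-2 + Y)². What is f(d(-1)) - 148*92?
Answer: -13626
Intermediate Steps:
f(d(-1)) - 148*92 = -10 - 148*92 = -10 - 13616 = -13626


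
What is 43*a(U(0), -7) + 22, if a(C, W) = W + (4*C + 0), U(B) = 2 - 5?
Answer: -795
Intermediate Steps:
U(B) = -3
a(C, W) = W + 4*C
43*a(U(0), -7) + 22 = 43*(-7 + 4*(-3)) + 22 = 43*(-7 - 12) + 22 = 43*(-19) + 22 = -817 + 22 = -795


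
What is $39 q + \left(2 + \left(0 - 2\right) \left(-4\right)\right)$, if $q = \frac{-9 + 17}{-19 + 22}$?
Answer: $114$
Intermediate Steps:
$q = \frac{8}{3} \approx 2.6667$
$39 q + \left(2 + \left(0 - 2\right) \left(-4\right)\right) = 39 \cdot \frac{8}{3} + \left(2 + \left(0 - 2\right) \left(-4\right)\right) = 104 + \left(2 - -8\right) = 104 + \left(2 + 8\right) = 104 + 10 = 114$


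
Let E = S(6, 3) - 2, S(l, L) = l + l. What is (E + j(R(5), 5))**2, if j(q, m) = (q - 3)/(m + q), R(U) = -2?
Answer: 625/9 ≈ 69.444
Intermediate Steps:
S(l, L) = 2*l
j(q, m) = (-3 + q)/(m + q)
E = 10 (E = 2*6 - 2 = 12 - 2 = 10)
(E + j(R(5), 5))**2 = (10 + (-3 - 2)/(5 - 2))**2 = (10 - 5/3)**2 = (25/3)**2 = 625/9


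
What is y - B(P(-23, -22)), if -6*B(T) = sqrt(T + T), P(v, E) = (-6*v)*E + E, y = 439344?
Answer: 439344 + I*sqrt(1529)/3 ≈ 4.3934e+5 + 13.034*I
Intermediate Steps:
P(v, E) = E - 6*E*v (P(v, E) = -6*E*v + E = E - 6*E*v)
B(T) = -sqrt(2)*sqrt(T)/6 (B(T) = -sqrt(T + T)/6 = -sqrt(2)*sqrt(T)/6)
y - B(P(-23, -22)) = 439344 - (-1)*sqrt(2)*sqrt(-22*(1 - 6*(-23)))/6 = 439344 - (-1)*sqrt(2)*sqrt(-22*(1 + 138))/6 = 439344 - (-1)*sqrt(2)*sqrt(-22*139)/6 = 439344 - (-1)*sqrt(2)*sqrt(-3058)/6 = 439344 - (-1)*sqrt(2)*I*sqrt(3058)/6 = 439344 - (-1)*I*sqrt(1529)/3 = 439344 + I*sqrt(1529)/3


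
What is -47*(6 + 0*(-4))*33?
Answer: -9306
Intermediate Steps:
-47*(6 + 0*(-4))*33 = -47*(6 + 0)*33 = -47*6*33 = -282*33 = -9306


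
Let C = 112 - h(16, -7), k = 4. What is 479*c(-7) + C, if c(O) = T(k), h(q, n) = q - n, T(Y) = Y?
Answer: 2005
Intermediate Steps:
c(O) = 4
C = 89 (C = 112 - (16 - 1*(-7)) = 112 - (16 + 7) = 112 - 1*23 = 112 - 23 = 89)
479*c(-7) + C = 479*4 + 89 = 1916 + 89 = 2005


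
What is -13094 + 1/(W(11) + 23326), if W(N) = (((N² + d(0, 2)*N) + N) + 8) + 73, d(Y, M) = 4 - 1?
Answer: -308651767/23572 ≈ -13094.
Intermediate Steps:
d(Y, M) = 3
W(N) = 81 + N² + 4*N (W(N) = (((N² + 3*N) + N) + 8) + 73 = ((N² + 4*N) + 8) + 73 = (8 + N² + 4*N) + 73 = 81 + N² + 4*N)
-13094 + 1/(W(11) + 23326) = -13094 + 1/((81 + 11² + 4*11) + 23326) = -13094 + 1/((81 + 121 + 44) + 23326) = -13094 + 1/(246 + 23326) = -13094 + 1/23572 = -308651767/23572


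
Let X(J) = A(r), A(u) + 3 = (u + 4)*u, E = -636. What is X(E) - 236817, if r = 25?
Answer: -236095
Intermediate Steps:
A(u) = -3 + u*(4 + u) (A(u) = -3 + (u + 4)*u = -3 + (4 + u)*u = -3 + u*(4 + u))
X(J) = 722 (X(J) = -3 + 25**2 + 4*25 = -3 + 625 + 100 = 722)
X(E) - 236817 = 722 - 236817 = -236095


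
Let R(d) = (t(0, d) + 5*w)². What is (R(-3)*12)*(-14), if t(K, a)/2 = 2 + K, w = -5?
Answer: -74088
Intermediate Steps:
t(K, a) = 4 + 2*K (t(K, a) = 2*(2 + K) = 4 + 2*K)
R(d) = 441 (R(d) = ((4 + 2*0) + 5*(-5))² = ((4 + 0) - 25)² = (4 - 25)² = (-21)² = 441)
(R(-3)*12)*(-14) = (441*12)*(-14) = 5292*(-14) = -74088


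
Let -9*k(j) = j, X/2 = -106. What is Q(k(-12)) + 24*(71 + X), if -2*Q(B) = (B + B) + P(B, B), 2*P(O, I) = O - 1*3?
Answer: -40619/12 ≈ -3384.9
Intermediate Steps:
X = -212 (X = 2*(-106) = -212)
P(O, I) = -3/2 + O/2 (P(O, I) = (O - 1*3)/2 = (O - 3)/2 = (-3 + O)/2 = -3/2 + O/2)
k(j) = -j/9
Q(B) = 3/4 - 5*B/4 (Q(B) = -((B + B) + (-3/2 + B/2))/2 = -(2*B + (-3/2 + B/2))/2 = -(-3/2 + 5*B/2)/2 = 3/4 - 5*B/4)
Q(k(-12)) + 24*(71 + X) = (3/4 - (-5)*(-12)/36) + 24*(71 - 212) = (3/4 - 5/4*4/3) + 24*(-141) = (3/4 - 5/3) - 3384 = -11/12 - 3384 = -40619/12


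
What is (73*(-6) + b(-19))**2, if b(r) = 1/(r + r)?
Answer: 277056025/1444 ≈ 1.9187e+5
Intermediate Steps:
b(r) = 1/(2*r)
(73*(-6) + b(-19))**2 = (73*(-6) + (1/2)/(-19))**2 = (-438 + (1/2)*(-1/19))**2 = (-438 - 1/38)**2 = (-16645/38)**2 = 277056025/1444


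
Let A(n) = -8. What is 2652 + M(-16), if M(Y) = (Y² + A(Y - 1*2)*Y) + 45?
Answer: 3081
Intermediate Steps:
M(Y) = 45 + Y² - 8*Y (M(Y) = (Y² - 8*Y) + 45 = 45 + Y² - 8*Y)
2652 + M(-16) = 2652 + (45 + (-16)² - 8*(-16)) = 2652 + (45 + 256 + 128) = 2652 + 429 = 3081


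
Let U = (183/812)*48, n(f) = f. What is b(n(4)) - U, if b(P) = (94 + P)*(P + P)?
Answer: 156956/203 ≈ 773.18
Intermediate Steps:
b(P) = 2*P*(94 + P) (b(P) = (94 + P)*(2*P) = 2*P*(94 + P))
U = 2196/203 (U = (183*(1/812))*48 = (183/812)*48 = 2196/203 ≈ 10.818)
b(n(4)) - U = 2*4*(94 + 4) - 1*2196/203 = 2*4*98 - 2196/203 = 784 - 2196/203 = 156956/203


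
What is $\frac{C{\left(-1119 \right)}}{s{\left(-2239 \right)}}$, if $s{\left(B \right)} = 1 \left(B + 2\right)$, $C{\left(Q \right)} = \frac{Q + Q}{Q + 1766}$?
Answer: $\frac{2238}{1447339} \approx 0.0015463$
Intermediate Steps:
$C{\left(Q \right)} = \frac{2 Q}{1766 + Q}$
$s{\left(B \right)} = 2 + B$ ($s{\left(B \right)} = 1 \left(2 + B\right) = 2 + B$)
$\frac{C{\left(-1119 \right)}}{s{\left(-2239 \right)}} = \frac{2 \left(-1119\right) \frac{1}{1766 - 1119}}{2 - 2239} = \frac{2 \left(-1119\right) \frac{1}{647}}{-2237} = 2 \left(-1119\right) \frac{1}{647} \left(- \frac{1}{2237}\right) = \left(- \frac{2238}{647}\right) \left(- \frac{1}{2237}\right) = \frac{2238}{1447339}$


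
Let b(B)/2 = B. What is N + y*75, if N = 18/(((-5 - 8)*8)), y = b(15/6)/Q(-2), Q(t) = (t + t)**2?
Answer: 4839/208 ≈ 23.264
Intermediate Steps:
b(B) = 2*B
Q(t) = 4*t**2 (Q(t) = (2*t)**2 = 4*t**2)
y = 5/16 (y = (2*(15/6))/((4*(-2)**2)) = (2*(15*(1/6)))/((4*4)) = (2*(5/2))/16 = 5*(1/16) = 5/16 ≈ 0.31250)
N = -9/52 (N = 18/((-13*8)) = 18/(-104) = 18*(-1/104) = -9/52 ≈ -0.17308)
N + y*75 = -9/52 + (5/16)*75 = -9/52 + 375/16 = 4839/208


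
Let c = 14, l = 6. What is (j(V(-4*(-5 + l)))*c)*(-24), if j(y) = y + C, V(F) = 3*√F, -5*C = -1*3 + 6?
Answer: 1008/5 - 2016*I ≈ 201.6 - 2016.0*I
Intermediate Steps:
C = -⅗ (C = -(-1*3 + 6)/5 = -(-3 + 6)/5 = -⅕*3 = -⅗ ≈ -0.60000)
j(y) = -⅗ + y (j(y) = y - ⅗ = -⅗ + y)
(j(V(-4*(-5 + l)))*c)*(-24) = ((-⅗ + 3*√(-4*(-5 + 6)))*14)*(-24) = ((-⅗ + 3*√(-4*1))*14)*(-24) = ((-⅗ + 3*√(-4))*14)*(-24) = ((-⅗ + 3*(2*I))*14)*(-24) = ((-⅗ + 6*I)*14)*(-24) = (-42/5 + 84*I)*(-24) = 1008/5 - 2016*I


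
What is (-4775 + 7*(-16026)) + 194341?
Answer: 77384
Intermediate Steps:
(-4775 + 7*(-16026)) + 194341 = (-4775 - 112182) + 194341 = -116957 + 194341 = 77384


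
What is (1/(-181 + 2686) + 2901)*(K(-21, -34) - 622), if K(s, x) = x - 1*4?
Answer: -319748264/167 ≈ -1.9147e+6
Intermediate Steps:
K(s, x) = -4 + x (K(s, x) = x - 4 = -4 + x)
(1/(-181 + 2686) + 2901)*(K(-21, -34) - 622) = (1/(-181 + 2686) + 2901)*((-4 - 34) - 622) = (1/2505 + 2901)*(-38 - 622) = (1/2505 + 2901)*(-660) = (7267006/2505)*(-660) = -319748264/167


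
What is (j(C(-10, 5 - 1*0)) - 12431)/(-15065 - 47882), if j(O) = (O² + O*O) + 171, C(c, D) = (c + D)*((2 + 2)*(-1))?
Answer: 11460/62947 ≈ 0.18206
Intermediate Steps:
C(c, D) = -4*D - 4*c (C(c, D) = (D + c)*(4*(-1)) = (D + c)*(-4) = -4*D - 4*c)
j(O) = 171 + 2*O² (j(O) = (O² + O²) + 171 = 2*O² + 171 = 171 + 2*O²)
(j(C(-10, 5 - 1*0)) - 12431)/(-15065 - 47882) = ((171 + 2*(-4*(5 - 1*0) - 4*(-10))²) - 12431)/(-15065 - 47882) = ((171 + 2*(-4*(5 + 0) + 40)²) - 12431)/(-62947) = ((171 + 2*(-4*5 + 40)²) - 12431)*(-1/62947) = ((171 + 2*(-20 + 40)²) - 12431)*(-1/62947) = ((171 + 2*20²) - 12431)*(-1/62947) = ((171 + 2*400) - 12431)*(-1/62947) = ((171 + 800) - 12431)*(-1/62947) = (971 - 12431)*(-1/62947) = -11460*(-1/62947) = 11460/62947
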